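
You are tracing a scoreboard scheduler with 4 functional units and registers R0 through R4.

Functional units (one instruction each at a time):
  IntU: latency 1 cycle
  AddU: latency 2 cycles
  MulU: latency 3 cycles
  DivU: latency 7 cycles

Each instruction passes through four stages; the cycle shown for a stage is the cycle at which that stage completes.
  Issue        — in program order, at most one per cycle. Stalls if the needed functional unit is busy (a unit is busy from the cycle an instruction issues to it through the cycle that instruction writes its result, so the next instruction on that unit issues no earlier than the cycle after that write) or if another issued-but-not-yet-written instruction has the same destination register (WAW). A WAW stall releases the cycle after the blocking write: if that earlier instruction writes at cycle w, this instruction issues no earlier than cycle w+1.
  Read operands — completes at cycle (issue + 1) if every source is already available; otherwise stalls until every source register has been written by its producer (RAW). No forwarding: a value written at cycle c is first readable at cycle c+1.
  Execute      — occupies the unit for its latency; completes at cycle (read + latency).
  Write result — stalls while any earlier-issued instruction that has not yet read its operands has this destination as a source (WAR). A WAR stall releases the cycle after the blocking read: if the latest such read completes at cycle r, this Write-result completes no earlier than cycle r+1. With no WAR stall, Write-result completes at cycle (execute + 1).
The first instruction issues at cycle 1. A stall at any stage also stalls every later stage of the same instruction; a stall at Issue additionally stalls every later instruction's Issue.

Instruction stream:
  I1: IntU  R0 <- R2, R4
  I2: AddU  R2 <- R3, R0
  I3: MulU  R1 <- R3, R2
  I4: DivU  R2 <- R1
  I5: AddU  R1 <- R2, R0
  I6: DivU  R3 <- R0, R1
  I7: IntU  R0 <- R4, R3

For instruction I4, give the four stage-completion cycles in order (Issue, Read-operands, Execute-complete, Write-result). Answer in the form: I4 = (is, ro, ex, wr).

I1  is:1  ro:2  ex:3  wr:4
I2  is:2  ro:5  ex:7  wr:8  — RAW R0: wait I1 write@4
I3  is:3  ro:9  ex:12  wr:13  — RAW R2: wait I2 write@8
I4  is:9  ro:14  ex:21  wr:22  — WAW R2: wait I2 write@8, RAW R1: wait I3 write@13
I5  is:14  ro:23  ex:25  wr:26  — WAW R1: wait I3 write@13, RAW R2: wait I4 write@22
I6  is:23  ro:27  ex:34  wr:35  — struct: DivU busy until I4 writes@22, RAW R1: wait I5 write@26
I7  is:24  ro:36  ex:37  wr:38  — RAW R3: wait I6 write@35

I4 = (9, 14, 21, 22)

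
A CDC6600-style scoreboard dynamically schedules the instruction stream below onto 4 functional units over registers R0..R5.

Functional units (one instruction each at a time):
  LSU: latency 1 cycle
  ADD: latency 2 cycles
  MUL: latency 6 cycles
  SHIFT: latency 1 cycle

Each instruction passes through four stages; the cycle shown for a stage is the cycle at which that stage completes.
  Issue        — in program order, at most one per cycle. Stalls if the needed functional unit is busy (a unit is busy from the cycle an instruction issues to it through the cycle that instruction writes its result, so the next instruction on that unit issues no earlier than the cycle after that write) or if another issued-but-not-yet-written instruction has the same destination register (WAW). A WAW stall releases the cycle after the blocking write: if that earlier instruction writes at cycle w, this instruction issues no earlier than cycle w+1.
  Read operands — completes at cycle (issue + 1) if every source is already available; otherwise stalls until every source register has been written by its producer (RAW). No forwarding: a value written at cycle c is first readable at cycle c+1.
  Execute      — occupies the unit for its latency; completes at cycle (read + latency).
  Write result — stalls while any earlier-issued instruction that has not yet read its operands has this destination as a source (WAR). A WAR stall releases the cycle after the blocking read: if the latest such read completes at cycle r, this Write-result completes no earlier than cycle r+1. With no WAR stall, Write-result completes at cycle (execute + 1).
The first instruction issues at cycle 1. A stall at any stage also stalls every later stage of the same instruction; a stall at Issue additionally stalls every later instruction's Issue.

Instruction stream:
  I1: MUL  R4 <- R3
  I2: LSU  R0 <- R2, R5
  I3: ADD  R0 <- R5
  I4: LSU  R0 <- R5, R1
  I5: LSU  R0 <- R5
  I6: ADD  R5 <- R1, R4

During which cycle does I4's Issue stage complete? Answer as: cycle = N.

cycle = 11

[I1] 1/2/8/9
[I2] 2/3/4/5
[I3] 6/7/9/10  (WAW R0: wait I2 write@5)
[I4] 11/12/13/14  (WAW R0: wait I3 write@10)
[I5] 15/16/17/18  (struct: LSU busy until I4 writes@14)
[I6] 16/17/19/20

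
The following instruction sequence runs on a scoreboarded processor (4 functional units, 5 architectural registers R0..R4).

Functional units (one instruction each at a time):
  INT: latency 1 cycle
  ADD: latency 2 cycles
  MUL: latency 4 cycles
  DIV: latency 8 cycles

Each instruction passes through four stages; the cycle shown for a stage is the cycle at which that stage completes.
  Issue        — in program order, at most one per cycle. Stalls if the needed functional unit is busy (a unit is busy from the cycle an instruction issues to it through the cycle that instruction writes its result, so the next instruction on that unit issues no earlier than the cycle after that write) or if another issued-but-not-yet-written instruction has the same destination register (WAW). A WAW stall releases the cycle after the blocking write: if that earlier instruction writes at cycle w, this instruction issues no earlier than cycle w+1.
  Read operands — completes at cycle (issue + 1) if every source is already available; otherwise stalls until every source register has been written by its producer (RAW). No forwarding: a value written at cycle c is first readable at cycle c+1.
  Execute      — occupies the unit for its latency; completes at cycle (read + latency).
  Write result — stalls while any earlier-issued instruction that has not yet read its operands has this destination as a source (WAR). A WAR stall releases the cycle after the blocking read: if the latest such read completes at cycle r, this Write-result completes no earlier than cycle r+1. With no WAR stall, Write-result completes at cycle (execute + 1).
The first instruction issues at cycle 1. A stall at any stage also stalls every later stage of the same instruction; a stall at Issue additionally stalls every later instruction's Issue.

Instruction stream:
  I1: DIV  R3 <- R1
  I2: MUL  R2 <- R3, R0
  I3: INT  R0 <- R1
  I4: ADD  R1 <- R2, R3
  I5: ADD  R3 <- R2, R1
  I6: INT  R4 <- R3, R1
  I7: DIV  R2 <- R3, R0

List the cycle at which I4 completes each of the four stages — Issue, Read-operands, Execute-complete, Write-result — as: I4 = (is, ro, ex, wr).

I4 = (4, 18, 20, 21)

I1 -> (1, 2, 10, 11)
I2 -> (2, 12, 16, 17)  // RAW R3: wait I1 write@11
I3 -> (3, 4, 5, 13)  // WAR R0: wait I2 read@12
I4 -> (4, 18, 20, 21)  // RAW R2: wait I2 write@17
I5 -> (22, 23, 25, 26)  // struct: ADD busy until I4 writes@21
I6 -> (23, 27, 28, 29)  // RAW R3: wait I5 write@26
I7 -> (24, 27, 35, 36)  // RAW R3: wait I5 write@26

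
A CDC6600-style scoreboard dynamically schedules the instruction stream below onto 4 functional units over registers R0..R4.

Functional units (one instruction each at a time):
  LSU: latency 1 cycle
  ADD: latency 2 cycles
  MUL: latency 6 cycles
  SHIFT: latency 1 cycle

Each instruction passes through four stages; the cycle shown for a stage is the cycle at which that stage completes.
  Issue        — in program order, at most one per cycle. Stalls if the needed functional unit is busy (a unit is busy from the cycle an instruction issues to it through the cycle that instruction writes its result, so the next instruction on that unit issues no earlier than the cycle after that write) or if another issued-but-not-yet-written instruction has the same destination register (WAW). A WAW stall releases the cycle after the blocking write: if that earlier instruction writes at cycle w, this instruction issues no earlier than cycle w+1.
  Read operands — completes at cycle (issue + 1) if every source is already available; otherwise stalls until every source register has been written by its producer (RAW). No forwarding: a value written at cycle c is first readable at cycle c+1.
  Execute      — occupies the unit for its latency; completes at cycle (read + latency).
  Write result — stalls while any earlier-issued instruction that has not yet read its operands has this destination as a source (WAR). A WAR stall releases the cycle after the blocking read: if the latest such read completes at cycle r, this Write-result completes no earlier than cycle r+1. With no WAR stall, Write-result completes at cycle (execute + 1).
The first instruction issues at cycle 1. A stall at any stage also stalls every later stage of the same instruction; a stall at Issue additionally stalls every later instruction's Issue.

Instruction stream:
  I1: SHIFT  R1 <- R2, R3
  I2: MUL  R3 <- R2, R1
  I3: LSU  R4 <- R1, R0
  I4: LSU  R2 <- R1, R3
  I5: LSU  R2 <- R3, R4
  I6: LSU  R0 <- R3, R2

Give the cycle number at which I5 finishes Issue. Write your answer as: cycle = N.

cycle = 16

c1: issue I1 (SHIFT)
c2: I1 read-ops · issue I2 (MUL)
c3: I1 finished on SHIFT · issue I3 (LSU)
c4: I1→R1
c5: I2 read-ops · I3 read-ops
c6: I3 finished on LSU
c7: I3→R4
c8: issue I4 (LSU)
c11: I2 finished on MUL
c12: I2→R3
c13: I4 read-ops
c14: I4 finished on LSU
c15: I4→R2
c16: issue I5 (LSU)
c17: I5 read-ops
c18: I5 finished on LSU
c19: I5→R2
c20: issue I6 (LSU)
c21: I6 read-ops
c22: I6 finished on LSU
c23: I6→R0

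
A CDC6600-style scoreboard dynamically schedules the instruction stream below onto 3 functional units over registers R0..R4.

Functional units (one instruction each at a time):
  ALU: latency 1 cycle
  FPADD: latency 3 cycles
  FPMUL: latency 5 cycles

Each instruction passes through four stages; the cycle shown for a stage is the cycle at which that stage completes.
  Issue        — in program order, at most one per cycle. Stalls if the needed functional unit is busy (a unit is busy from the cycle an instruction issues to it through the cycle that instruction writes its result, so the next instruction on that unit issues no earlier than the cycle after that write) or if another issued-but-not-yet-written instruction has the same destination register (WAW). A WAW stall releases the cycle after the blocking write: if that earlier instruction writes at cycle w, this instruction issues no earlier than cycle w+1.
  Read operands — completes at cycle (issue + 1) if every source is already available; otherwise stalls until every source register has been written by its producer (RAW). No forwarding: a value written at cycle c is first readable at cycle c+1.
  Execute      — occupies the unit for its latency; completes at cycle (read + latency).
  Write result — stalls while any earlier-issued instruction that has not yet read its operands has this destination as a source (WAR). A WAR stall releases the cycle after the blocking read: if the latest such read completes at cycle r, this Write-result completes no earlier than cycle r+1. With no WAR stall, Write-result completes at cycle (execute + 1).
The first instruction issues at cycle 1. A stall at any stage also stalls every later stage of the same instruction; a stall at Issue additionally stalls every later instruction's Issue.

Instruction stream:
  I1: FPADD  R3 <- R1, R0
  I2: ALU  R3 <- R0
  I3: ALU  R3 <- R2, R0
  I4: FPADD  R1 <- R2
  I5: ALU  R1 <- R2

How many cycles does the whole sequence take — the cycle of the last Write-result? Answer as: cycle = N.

cycle = 21

  I1 | 1 | 2 | 5 | 6
  I2 | 7 | 8 | 9 | 10   WAW R3: wait I1 write@6
  I3 | 11 | 12 | 13 | 14   struct: ALU busy until I2 writes@10
  I4 | 12 | 13 | 16 | 17
  I5 | 18 | 19 | 20 | 21   WAW R1: wait I4 write@17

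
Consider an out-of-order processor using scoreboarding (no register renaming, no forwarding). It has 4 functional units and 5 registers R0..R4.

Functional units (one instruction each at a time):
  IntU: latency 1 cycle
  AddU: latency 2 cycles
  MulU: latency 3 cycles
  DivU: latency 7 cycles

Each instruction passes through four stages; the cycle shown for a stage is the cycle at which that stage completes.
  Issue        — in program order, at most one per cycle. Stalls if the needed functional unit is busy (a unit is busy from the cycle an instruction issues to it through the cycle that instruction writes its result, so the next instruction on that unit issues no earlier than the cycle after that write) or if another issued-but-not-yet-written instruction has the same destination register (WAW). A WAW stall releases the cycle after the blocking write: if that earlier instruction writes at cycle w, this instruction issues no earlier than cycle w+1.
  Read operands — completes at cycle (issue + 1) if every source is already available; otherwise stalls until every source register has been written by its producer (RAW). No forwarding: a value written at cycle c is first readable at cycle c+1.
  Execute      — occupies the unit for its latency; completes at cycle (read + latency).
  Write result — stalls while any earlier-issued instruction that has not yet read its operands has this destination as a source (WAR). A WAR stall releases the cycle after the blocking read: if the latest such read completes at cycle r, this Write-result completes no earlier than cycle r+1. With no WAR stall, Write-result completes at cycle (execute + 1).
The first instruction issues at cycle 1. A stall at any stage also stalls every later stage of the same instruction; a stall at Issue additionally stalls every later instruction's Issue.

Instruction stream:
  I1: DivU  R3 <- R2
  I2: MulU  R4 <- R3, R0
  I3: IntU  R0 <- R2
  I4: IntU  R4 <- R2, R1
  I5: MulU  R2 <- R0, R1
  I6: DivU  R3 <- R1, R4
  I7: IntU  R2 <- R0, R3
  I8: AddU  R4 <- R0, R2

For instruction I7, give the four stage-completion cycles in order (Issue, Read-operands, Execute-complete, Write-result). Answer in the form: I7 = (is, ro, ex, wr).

I7 = (23, 29, 30, 31)

c1: I1 dispatched to DivU
c2: I1 operands ready · I2 dispatched to MulU
c3: I3 dispatched to IntU
c4: I3 operands ready
c5: I3 complete
c9: I1 complete
c10: R3←I1
c11: I2 operands ready
c12: R0←I3
c14: I2 complete
c15: R4←I2
c16: I4 dispatched to IntU
c17: I4 operands ready · I5 dispatched to MulU
c18: I4 complete · I5 operands ready · I6 dispatched to DivU
c19: R4←I4
c20: I6 operands ready
c21: I5 complete
c22: R2←I5
c23: I7 dispatched to IntU
c24: I8 dispatched to AddU
c27: I6 complete
c28: R3←I6
c29: I7 operands ready
c30: I7 complete
c31: R2←I7
c32: I8 operands ready
c34: I8 complete
c35: R4←I8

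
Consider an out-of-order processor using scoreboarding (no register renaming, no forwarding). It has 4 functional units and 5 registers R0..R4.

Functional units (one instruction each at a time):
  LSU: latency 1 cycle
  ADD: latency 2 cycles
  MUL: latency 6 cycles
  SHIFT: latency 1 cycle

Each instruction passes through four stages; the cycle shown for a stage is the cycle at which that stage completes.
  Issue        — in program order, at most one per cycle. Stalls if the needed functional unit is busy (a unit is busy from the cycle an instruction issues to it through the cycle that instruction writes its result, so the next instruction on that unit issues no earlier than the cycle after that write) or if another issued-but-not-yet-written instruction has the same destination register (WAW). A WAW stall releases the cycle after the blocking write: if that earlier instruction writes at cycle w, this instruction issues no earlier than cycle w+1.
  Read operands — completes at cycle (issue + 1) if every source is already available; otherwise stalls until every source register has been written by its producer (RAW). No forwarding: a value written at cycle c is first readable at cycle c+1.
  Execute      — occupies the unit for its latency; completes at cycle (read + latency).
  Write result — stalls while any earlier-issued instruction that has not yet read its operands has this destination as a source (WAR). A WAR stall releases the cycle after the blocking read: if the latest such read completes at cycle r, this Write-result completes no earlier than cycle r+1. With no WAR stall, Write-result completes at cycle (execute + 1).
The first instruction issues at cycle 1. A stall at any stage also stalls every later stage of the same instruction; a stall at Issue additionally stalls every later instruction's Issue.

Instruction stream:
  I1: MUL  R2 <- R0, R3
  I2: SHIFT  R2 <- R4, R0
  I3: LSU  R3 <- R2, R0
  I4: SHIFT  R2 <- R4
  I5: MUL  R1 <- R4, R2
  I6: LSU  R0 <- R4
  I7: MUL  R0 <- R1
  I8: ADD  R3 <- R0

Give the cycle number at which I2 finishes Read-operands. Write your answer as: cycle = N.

cycle = 11

[1] I1 dispatched to MUL
[2] I1 operands ready
[8] I1 complete
[9] R2←I1
[10] I2 dispatched to SHIFT
[11] I2 operands ready | I3 dispatched to LSU
[12] I2 complete
[13] R2←I2
[14] I3 operands ready | I4 dispatched to SHIFT
[15] I3 complete | I4 operands ready | I5 dispatched to MUL
[16] R3←I3 | I4 complete
[17] R2←I4 | I6 dispatched to LSU
[18] I5 operands ready | I6 operands ready
[19] I6 complete
[20] R0←I6
[24] I5 complete
[25] R1←I5
[26] I7 dispatched to MUL
[27] I7 operands ready | I8 dispatched to ADD
[33] I7 complete
[34] R0←I7
[35] I8 operands ready
[37] I8 complete
[38] R3←I8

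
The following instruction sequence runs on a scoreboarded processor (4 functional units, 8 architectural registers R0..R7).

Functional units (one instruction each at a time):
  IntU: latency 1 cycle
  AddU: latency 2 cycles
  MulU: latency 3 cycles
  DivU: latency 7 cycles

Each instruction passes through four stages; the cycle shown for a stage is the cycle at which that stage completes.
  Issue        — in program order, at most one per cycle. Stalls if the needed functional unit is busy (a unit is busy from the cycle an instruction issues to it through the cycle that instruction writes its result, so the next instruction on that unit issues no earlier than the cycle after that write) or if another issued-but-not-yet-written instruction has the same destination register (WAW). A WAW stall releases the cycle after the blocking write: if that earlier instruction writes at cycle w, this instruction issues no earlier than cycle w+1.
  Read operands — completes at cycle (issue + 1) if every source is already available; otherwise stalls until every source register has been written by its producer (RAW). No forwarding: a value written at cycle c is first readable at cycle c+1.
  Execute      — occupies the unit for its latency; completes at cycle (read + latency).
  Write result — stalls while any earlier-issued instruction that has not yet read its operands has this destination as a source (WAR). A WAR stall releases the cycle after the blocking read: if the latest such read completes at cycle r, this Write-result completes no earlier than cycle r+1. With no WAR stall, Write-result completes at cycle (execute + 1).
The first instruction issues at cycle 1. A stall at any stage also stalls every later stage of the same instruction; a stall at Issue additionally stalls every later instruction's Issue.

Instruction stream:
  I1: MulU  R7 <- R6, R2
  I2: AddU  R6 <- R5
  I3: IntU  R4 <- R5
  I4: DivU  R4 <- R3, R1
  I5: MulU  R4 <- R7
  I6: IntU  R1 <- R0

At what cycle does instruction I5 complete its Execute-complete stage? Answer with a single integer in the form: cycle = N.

I1  is:1  ro:2  ex:5  wr:6
I2  is:2  ro:3  ex:5  wr:6
I3  is:3  ro:4  ex:5  wr:6
I4  is:7  ro:8  ex:15  wr:16  — WAW R4: wait I3 write@6
I5  is:17  ro:18  ex:21  wr:22  — WAW R4: wait I4 write@16
I6  is:18  ro:19  ex:20  wr:21

cycle = 21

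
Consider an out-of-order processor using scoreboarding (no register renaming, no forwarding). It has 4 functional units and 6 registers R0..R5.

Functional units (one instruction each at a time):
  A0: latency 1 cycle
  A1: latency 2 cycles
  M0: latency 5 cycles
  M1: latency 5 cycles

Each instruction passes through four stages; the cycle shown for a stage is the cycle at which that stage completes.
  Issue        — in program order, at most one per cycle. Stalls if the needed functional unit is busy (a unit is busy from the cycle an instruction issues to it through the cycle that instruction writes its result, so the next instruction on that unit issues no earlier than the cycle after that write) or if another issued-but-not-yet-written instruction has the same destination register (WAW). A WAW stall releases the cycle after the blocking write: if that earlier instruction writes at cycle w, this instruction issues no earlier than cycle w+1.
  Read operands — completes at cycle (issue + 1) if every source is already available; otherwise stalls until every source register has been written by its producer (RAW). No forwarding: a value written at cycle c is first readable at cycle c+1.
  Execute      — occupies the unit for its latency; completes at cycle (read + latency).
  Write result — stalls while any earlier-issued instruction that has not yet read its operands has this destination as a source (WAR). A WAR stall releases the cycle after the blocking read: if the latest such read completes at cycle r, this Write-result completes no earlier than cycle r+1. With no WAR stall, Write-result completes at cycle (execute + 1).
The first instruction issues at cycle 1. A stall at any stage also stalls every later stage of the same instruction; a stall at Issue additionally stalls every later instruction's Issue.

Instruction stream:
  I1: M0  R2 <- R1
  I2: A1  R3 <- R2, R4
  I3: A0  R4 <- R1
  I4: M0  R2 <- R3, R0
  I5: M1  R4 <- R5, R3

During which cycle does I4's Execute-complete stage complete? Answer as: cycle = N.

1) issue 1, read 2, done 7, write 8
2) issue 2, read 9, done 11, write 12  <RAW R2: wait I1 write@8>
3) issue 3, read 4, done 5, write 10  <WAR R4: wait I2 read@9>
4) issue 9, read 13, done 18, write 19  <struct: M0 busy until I1 writes@8 / RAW R3: wait I2 write@12>
5) issue 11, read 13, done 18, write 19  <WAW R4: wait I3 write@10 / RAW R3: wait I2 write@12>

cycle = 18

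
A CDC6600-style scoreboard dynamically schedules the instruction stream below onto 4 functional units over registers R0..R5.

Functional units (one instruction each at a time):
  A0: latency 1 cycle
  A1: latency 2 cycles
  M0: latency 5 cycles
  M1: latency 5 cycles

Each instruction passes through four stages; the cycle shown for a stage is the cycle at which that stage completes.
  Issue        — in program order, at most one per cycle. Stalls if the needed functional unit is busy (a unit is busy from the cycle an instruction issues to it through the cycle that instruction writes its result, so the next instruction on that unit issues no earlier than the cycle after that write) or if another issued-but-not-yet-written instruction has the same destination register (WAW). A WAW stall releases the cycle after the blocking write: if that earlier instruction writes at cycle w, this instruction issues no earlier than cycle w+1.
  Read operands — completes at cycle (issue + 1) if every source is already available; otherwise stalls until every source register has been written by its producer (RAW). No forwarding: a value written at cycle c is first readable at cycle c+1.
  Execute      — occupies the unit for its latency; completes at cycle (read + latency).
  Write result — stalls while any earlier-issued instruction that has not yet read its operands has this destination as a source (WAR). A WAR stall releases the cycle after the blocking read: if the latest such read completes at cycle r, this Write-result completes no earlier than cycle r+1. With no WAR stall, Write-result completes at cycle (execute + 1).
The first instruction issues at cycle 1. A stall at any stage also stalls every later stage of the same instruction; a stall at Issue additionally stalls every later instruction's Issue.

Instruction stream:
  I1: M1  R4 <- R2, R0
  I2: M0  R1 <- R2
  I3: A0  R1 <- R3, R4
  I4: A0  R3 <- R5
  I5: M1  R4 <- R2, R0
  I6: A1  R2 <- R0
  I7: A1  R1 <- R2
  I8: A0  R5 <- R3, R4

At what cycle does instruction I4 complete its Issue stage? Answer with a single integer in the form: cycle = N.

[I1] 1/2/7/8
[I2] 2/3/8/9
[I3] 10/11/12/13  (WAW R1: wait I2 write@9)
[I4] 14/15/16/17  (struct: A0 busy until I3 writes@13)
[I5] 15/16/21/22
[I6] 16/17/19/20
[I7] 21/22/24/25  (struct: A1 busy until I6 writes@20)
[I8] 22/23/24/25

cycle = 14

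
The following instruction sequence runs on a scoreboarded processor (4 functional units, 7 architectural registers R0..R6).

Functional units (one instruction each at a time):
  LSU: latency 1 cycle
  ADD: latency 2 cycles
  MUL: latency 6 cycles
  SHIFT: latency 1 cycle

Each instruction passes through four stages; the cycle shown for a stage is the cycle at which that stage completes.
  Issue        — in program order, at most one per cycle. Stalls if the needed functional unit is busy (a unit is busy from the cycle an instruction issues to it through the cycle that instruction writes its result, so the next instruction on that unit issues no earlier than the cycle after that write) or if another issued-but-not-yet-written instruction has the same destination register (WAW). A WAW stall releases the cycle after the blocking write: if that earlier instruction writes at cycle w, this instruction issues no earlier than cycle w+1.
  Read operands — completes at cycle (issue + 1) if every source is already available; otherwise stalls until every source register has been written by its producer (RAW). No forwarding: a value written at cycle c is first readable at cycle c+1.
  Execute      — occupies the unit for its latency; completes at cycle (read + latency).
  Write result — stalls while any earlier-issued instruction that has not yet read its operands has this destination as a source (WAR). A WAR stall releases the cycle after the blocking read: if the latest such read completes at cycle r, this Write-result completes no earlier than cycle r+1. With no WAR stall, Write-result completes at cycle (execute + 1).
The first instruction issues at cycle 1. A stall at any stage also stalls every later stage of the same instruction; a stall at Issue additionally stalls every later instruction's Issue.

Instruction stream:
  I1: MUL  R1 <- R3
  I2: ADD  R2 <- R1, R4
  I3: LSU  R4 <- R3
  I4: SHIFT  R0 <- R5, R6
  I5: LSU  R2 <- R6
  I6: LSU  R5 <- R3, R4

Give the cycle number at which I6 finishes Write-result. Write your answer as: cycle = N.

c1: issue I1 (MUL)
c2: I1 read-ops, issue I2 (ADD)
c3: issue I3 (LSU)
c4: I3 read-ops, issue I4 (SHIFT)
c5: I3 finished on LSU, I4 read-ops
c6: I4 finished on SHIFT
c7: I4→R0
c8: I1 finished on MUL
c9: I1→R1
c10: I2 read-ops
c11: I3→R4
c12: I2 finished on ADD
c13: I2→R2
c14: issue I5 (LSU)
c15: I5 read-ops
c16: I5 finished on LSU
c17: I5→R2
c18: issue I6 (LSU)
c19: I6 read-ops
c20: I6 finished on LSU
c21: I6→R5

cycle = 21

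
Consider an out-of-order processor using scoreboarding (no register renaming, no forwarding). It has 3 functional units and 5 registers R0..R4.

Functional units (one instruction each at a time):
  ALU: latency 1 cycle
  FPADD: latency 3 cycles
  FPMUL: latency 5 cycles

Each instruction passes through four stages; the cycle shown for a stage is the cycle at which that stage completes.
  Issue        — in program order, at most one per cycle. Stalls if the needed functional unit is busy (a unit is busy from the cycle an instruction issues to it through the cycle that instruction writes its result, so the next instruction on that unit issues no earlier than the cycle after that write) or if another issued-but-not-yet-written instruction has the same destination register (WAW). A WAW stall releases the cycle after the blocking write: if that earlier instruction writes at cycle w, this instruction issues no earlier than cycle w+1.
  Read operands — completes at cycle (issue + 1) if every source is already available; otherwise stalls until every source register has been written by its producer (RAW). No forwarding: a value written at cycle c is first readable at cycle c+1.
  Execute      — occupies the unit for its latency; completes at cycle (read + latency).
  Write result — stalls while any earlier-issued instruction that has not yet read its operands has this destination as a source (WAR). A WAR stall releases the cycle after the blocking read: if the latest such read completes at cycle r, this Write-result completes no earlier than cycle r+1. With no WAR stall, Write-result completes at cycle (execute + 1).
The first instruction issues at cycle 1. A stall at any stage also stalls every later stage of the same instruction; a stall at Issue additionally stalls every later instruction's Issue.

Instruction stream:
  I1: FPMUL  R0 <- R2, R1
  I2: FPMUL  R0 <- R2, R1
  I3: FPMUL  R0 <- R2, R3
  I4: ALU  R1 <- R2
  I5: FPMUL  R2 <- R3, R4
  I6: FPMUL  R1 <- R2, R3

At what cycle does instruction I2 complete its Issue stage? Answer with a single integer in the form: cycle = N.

cycle = 9

cycle 1: I1→FPMUL
cycle 2: I1 RO
cycle 7: I1 EX
cycle 8: I1 WR R0
cycle 9: I2→FPMUL
cycle 10: I2 RO
cycle 15: I2 EX
cycle 16: I2 WR R0
cycle 17: I3→FPMUL
cycle 18: I3 RO | I4→ALU
cycle 19: I4 RO
cycle 20: I4 EX
cycle 21: I4 WR R1
cycle 23: I3 EX
cycle 24: I3 WR R0
cycle 25: I5→FPMUL
cycle 26: I5 RO
cycle 31: I5 EX
cycle 32: I5 WR R2
cycle 33: I6→FPMUL
cycle 34: I6 RO
cycle 39: I6 EX
cycle 40: I6 WR R1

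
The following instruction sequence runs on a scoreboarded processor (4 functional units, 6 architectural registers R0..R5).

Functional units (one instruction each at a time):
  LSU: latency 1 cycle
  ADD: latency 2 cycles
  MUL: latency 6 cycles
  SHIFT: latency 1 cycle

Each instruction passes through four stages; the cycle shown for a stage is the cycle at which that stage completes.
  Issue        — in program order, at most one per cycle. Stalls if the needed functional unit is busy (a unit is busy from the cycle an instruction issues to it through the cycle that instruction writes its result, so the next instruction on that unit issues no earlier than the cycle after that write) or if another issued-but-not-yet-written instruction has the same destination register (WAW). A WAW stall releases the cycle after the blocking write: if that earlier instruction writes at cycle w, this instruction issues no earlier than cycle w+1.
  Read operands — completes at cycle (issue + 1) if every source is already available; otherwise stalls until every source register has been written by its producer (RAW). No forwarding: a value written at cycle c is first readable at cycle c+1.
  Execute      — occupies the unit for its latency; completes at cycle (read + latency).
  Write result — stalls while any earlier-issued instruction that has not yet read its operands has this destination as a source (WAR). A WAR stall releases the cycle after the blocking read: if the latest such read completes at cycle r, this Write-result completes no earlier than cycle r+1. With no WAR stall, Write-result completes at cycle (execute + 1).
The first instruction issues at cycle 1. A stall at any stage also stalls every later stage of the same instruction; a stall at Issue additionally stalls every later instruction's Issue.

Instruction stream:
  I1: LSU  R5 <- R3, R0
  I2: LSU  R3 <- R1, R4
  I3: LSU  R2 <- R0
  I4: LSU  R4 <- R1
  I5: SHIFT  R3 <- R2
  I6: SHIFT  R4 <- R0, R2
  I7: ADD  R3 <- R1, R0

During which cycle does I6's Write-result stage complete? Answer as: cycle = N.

cycle = 21

1) issue 1, read 2, done 3, write 4
2) issue 5, read 6, done 7, write 8  <struct: LSU busy until I1 writes@4>
3) issue 9, read 10, done 11, write 12  <struct: LSU busy until I2 writes@8>
4) issue 13, read 14, done 15, write 16  <struct: LSU busy until I3 writes@12>
5) issue 14, read 15, done 16, write 17
6) issue 18, read 19, done 20, write 21  <struct: SHIFT busy until I5 writes@17>
7) issue 19, read 20, done 22, write 23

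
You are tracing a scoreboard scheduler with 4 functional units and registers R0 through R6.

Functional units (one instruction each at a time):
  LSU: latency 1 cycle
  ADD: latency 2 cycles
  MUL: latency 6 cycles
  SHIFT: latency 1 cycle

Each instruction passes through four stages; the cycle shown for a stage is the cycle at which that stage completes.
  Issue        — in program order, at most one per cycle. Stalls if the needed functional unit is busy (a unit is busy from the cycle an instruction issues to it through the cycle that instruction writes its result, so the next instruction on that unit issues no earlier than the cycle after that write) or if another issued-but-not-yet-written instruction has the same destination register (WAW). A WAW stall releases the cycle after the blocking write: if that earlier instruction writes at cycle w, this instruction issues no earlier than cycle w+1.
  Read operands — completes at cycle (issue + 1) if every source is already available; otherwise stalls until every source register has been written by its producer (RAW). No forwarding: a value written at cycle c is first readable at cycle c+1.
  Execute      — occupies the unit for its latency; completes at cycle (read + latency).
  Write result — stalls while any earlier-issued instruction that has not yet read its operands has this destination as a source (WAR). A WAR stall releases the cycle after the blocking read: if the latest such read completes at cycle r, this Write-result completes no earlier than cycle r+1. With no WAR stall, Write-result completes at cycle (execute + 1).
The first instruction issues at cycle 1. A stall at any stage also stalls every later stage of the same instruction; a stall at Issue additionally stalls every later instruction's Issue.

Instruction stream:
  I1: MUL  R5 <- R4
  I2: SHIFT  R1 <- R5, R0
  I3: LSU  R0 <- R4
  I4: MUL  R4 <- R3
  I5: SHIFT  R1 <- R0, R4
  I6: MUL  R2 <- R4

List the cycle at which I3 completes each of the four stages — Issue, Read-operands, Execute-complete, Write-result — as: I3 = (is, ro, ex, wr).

c1: I1→MUL
c2: I1 RO; I2→SHIFT
c3: I3→LSU
c4: I3 RO
c5: I3 EX
c8: I1 EX
c9: I1 WR R5
c10: I2 RO; I4→MUL
c11: I2 EX; I3 WR R0; I4 RO
c12: I2 WR R1
c13: I5→SHIFT
c17: I4 EX
c18: I4 WR R4
c19: I5 RO; I6→MUL
c20: I5 EX; I6 RO
c21: I5 WR R1
c26: I6 EX
c27: I6 WR R2

I3 = (3, 4, 5, 11)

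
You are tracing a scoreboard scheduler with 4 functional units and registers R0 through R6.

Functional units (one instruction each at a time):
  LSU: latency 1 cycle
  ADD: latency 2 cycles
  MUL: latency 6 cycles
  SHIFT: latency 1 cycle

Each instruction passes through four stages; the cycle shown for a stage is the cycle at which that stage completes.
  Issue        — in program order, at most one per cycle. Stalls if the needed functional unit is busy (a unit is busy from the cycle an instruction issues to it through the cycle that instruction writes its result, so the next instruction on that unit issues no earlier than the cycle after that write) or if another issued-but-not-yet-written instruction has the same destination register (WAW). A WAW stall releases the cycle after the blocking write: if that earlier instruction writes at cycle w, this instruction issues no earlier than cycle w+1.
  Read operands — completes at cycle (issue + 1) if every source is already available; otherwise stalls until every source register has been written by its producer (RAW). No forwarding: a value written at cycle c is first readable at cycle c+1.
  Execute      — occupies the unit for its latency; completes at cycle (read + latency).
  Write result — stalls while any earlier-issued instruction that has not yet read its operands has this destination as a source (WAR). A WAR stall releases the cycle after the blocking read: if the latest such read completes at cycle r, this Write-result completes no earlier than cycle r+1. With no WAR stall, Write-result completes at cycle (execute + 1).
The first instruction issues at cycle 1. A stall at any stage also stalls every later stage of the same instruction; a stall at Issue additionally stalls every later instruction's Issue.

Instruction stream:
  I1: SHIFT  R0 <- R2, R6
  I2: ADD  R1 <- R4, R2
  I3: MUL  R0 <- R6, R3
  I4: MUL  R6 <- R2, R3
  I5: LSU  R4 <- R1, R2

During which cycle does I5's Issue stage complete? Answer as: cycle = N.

[1] I1 issues→SHIFT
[2] I1 reads, I2 issues→ADD
[3] I1 exec-done, I2 reads
[4] I1 writes R0
[5] I2 exec-done, I3 issues→MUL
[6] I2 writes R1, I3 reads
[12] I3 exec-done
[13] I3 writes R0
[14] I4 issues→MUL
[15] I4 reads, I5 issues→LSU
[16] I5 reads
[17] I5 exec-done
[18] I5 writes R4
[21] I4 exec-done
[22] I4 writes R6

cycle = 15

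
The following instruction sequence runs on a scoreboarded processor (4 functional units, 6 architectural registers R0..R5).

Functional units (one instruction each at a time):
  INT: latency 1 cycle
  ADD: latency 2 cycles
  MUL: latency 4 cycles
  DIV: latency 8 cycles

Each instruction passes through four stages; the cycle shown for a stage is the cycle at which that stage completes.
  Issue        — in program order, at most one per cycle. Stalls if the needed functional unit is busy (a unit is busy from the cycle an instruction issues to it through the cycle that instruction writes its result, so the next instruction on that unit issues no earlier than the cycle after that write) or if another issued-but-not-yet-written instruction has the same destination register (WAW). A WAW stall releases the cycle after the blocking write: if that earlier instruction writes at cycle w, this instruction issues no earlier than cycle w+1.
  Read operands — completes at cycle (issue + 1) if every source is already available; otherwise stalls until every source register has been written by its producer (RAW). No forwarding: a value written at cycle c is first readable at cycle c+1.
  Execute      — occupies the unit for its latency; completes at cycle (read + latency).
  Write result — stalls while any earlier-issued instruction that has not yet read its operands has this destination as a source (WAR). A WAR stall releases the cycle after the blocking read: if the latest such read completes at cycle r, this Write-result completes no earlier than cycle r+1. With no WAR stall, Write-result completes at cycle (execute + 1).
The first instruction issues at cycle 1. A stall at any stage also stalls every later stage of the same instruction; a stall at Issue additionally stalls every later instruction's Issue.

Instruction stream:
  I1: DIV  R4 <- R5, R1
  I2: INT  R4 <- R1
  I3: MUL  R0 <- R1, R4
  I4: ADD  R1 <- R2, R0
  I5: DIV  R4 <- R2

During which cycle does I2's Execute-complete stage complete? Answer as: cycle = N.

cycle = 14

cycle 1: I1 dispatched to DIV
cycle 2: I1 operands ready
cycle 10: I1 complete
cycle 11: R4←I1
cycle 12: I2 dispatched to INT
cycle 13: I2 operands ready, I3 dispatched to MUL
cycle 14: I2 complete, I4 dispatched to ADD
cycle 15: R4←I2
cycle 16: I3 operands ready, I5 dispatched to DIV
cycle 17: I5 operands ready
cycle 20: I3 complete
cycle 21: R0←I3
cycle 22: I4 operands ready
cycle 24: I4 complete
cycle 25: R1←I4, I5 complete
cycle 26: R4←I5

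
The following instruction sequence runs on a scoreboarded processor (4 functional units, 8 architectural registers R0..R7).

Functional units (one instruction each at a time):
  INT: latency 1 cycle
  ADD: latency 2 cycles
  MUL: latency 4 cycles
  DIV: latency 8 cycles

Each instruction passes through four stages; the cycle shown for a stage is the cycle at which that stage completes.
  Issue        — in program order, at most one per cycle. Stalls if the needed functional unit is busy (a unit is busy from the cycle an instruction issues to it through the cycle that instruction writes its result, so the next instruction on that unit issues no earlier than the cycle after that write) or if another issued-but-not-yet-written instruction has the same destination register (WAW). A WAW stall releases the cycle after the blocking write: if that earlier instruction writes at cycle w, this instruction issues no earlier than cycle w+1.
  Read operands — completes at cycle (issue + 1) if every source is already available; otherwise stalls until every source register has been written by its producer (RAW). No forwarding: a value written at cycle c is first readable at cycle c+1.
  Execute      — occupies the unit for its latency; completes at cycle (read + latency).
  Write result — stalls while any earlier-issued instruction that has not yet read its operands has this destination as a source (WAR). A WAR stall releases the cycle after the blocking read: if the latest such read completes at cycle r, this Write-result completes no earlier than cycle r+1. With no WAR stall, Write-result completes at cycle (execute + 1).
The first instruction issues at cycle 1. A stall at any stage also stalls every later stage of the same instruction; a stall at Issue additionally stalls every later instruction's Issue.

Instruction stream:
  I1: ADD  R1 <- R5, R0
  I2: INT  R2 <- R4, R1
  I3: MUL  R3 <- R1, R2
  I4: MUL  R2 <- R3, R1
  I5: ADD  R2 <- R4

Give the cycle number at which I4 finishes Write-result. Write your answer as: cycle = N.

1) issue 1, read 2, done 4, write 5
2) issue 2, read 6, done 7, write 8  <RAW R1: wait I1 write@5>
3) issue 3, read 9, done 13, write 14  <RAW R2: wait I2 write@8>
4) issue 15, read 16, done 20, write 21  <struct: MUL busy until I3 writes@14>
5) issue 22, read 23, done 25, write 26  <WAW R2: wait I4 write@21>

cycle = 21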